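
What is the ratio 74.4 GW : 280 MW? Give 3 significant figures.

266

(74.4 × 10⁹) / (280 × 10⁶) = 0.2657 × 10³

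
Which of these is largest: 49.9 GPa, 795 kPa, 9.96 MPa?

49.9 GPa = 49900000000 Pa
795 kPa = 795000 Pa
9.96 MPa = 9960000 Pa

49.9 GPa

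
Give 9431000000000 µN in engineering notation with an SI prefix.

9.431 MN

= 9.431 × 10^6 N; 10^6 is mega.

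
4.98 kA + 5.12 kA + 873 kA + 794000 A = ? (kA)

In kA:
  4.98 kA → 4.98
  5.12 kA → 5.12
  873 kA → 873
  794000 A = 794000e-3 kA = 794
Sum: 4.98 + 5.12 + 873 + 794 = 1677.1

1677.1 kA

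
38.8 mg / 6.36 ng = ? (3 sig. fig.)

6100000

(38.8 × 10^-3) / (6.36 × 10^-9) = 6.101 × 10^6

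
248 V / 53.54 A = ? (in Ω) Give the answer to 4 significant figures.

4.632 Ω

(248) / (53.54) = 4.63205 Ω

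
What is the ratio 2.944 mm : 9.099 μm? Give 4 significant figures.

(2.944 × 10⁻³) / (9.099 × 10⁻⁶) = 0.32355 × 10³

323.6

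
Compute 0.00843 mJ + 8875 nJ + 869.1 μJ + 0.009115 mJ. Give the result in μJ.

In μJ:
  0.00843 mJ = 0.00843e3 μJ = 8.43
  8875 nJ = 8875e-3 μJ = 8.875
  869.1 μJ → 869.1
  0.009115 mJ = 0.009115e3 μJ = 9.115
Sum: 8.43 + 8.875 + 869.1 + 9.115 = 895.52

895.52 μJ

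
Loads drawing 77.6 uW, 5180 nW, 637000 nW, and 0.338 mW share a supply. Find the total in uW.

In uW:
  77.6 uW → 77.6
  5180 nW = 5180 × 10⁻³ uW = 5.18
  637000 nW = 637000 × 10⁻³ uW = 637
  0.338 mW = 0.338 × 10³ uW = 338
Sum: 77.6 + 5.18 + 637 + 338 = 1057.78

1057.78 uW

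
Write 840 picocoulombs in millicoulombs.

pico = 10⁻¹², milli = 10⁻³; factor is 10⁻⁹.
840 × 10⁻⁹ = 0.00000084

0.00000084 millicoulombs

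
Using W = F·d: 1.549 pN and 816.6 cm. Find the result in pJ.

12.649134 pJ

1.549 × 10⁻¹² × 816.6 × 10⁻² = 1264.9134 × 10⁻¹⁴ J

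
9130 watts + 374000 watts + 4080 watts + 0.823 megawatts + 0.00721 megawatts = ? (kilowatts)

In kilowatts:
  9130 watts = 9130e-3 kilowatts = 9.13
  374000 watts = 374000e-3 kilowatts = 374
  4080 watts = 4080e-3 kilowatts = 4.08
  0.823 megawatts = 0.823e3 kilowatts = 823
  0.00721 megawatts = 0.00721e3 kilowatts = 7.21
Sum: 9.13 + 374 + 4.08 + 823 + 7.21 = 1217.42

1217.42 kilowatts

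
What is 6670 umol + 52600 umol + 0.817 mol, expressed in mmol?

876.27 mmol

In mmol:
  6670 umol = 6670 × 10⁻³ mmol = 6.67
  52600 umol = 52600 × 10⁻³ mmol = 52.6
  0.817 mol = 0.817 × 10³ mmol = 817
Sum: 6.67 + 52.6 + 817 = 876.27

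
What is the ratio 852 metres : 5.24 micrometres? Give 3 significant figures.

(852) / (5.24 × 10⁻⁶) = 162.6 × 10⁶

163000000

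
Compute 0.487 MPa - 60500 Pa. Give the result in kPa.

426.5 kPa

In kPa:
  0.487 MPa = 0.487e3 kPa = 487
  60500 Pa = 60500e-3 kPa = 60.5
Difference: 487 - 60.5 = 426.5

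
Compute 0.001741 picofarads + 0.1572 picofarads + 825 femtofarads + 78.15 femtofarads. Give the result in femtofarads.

1062.091 femtofarads

In femtofarads:
  0.001741 picofarads = 0.001741 × 10³ femtofarads = 1.741
  0.1572 picofarads = 0.1572 × 10³ femtofarads = 157.2
  825 femtofarads → 825
  78.15 femtofarads → 78.15
Sum: 1.741 + 157.2 + 825 + 78.15 = 1062.091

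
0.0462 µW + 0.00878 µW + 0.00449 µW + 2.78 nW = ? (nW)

In nW:
  0.0462 µW = 0.0462 × 10³ nW = 46.2
  0.00878 µW = 0.00878 × 10³ nW = 8.78
  0.00449 µW = 0.00449 × 10³ nW = 4.49
  2.78 nW → 2.78
Sum: 46.2 + 8.78 + 4.49 + 2.78 = 62.25

62.25 nW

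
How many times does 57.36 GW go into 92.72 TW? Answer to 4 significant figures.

(92.72e12) / (57.36e9) = 1.6165e3

1616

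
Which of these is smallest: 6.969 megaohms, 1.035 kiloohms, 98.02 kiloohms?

6.969 megaohms = 6969000 ohms
1.035 kiloohms = 1035 ohms
98.02 kiloohms = 98020 ohms

1.035 kiloohms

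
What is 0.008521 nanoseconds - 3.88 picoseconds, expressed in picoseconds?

In picoseconds:
  0.008521 nanoseconds = 0.008521 × 10³ picoseconds = 8.521
  3.88 picoseconds → 3.88
Difference: 8.521 - 3.88 = 4.641

4.641 picoseconds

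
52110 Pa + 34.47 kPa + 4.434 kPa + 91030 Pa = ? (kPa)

In kPa:
  52110 Pa = 52110 × 10^-3 kPa = 52.11
  34.47 kPa → 34.47
  4.434 kPa → 4.434
  91030 Pa = 91030 × 10^-3 kPa = 91.03
Sum: 52.11 + 34.47 + 4.434 + 91.03 = 182.044

182.044 kPa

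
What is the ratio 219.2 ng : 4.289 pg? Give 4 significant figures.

(219.2 × 10⁻⁹) / (4.289 × 10⁻¹²) = 51.107 × 10³

51110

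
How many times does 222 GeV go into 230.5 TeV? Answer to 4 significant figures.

1038

(230.5 × 10¹²) / (222 × 10⁹) = 1.0383 × 10³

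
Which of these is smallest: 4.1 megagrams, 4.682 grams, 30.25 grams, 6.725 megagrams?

4.682 grams

4.1 megagrams = 4100000 grams
4.682 grams = 4.682 grams
30.25 grams = 30.25 grams
6.725 megagrams = 6725000 grams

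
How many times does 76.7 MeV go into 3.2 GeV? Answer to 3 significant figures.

(3.2 × 10^9) / (76.7 × 10^6) = 0.04172 × 10^3

41.7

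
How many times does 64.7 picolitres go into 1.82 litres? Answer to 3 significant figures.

28100000000

(1.82) / (64.7e-12) = 0.02813e12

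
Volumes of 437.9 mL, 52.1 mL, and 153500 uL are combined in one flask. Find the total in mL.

In mL:
  437.9 mL → 437.9
  52.1 mL → 52.1
  153500 uL = 153500e-3 mL = 153.5
Sum: 437.9 + 52.1 + 153.5 = 643.5

643.5 mL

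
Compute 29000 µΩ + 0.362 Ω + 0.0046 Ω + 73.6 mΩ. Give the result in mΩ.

469.2 mΩ

In mΩ:
  29000 µΩ = 29000 × 10⁻³ mΩ = 29
  0.362 Ω = 0.362 × 10³ mΩ = 362
  0.0046 Ω = 0.0046 × 10³ mΩ = 4.6
  73.6 mΩ → 73.6
Sum: 29 + 362 + 4.6 + 73.6 = 469.2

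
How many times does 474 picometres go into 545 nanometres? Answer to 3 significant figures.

(545 × 10⁻⁹) / (474 × 10⁻¹²) = 1.15 × 10³

1150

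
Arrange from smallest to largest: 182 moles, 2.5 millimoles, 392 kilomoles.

2.5 millimoles < 182 moles < 392 kilomoles

182 moles = 182 moles
2.5 millimoles = 0.0025 moles
392 kilomoles = 392000 moles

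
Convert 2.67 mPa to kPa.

milli = 10^-3, kilo = 10^3; factor is 10^-6.
2.67 × 10^-6 = 0.00000267

0.00000267 kPa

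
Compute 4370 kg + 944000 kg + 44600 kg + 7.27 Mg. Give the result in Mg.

1000.24 Mg

In Mg:
  4370 kg = 4370 × 10^-3 Mg = 4.37
  944000 kg = 944000 × 10^-3 Mg = 944
  44600 kg = 44600 × 10^-3 Mg = 44.6
  7.27 Mg → 7.27
Sum: 4.37 + 944 + 44.6 + 7.27 = 1000.24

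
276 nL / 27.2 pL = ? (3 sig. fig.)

10100

(276 × 10^-9) / (27.2 × 10^-12) = 10.15 × 10^3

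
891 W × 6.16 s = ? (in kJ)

5.48856 kJ

891 × 6.16 = 5488.56 J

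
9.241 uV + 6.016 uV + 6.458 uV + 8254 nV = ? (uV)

In uV:
  9.241 uV → 9.241
  6.016 uV → 6.016
  6.458 uV → 6.458
  8254 nV = 8254 × 10^-3 uV = 8.254
Sum: 9.241 + 6.016 + 6.458 + 8.254 = 29.969

29.969 uV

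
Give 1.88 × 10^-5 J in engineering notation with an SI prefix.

= 18.8 × 10^-6 J; 10^-6 is micro.

18.8 µJ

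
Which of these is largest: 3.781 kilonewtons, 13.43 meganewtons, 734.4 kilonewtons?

13.43 meganewtons

3.781 kilonewtons = 3781 newtons
13.43 meganewtons = 13430000 newtons
734.4 kilonewtons = 734400 newtons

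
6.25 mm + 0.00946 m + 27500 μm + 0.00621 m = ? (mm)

In mm:
  6.25 mm → 6.25
  0.00946 m = 0.00946 × 10³ mm = 9.46
  27500 μm = 27500 × 10⁻³ mm = 27.5
  0.00621 m = 0.00621 × 10³ mm = 6.21
Sum: 6.25 + 9.46 + 27.5 + 6.21 = 49.42

49.42 mm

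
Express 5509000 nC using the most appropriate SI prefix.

5.509 mC

= 5.509 × 10^-3 C; 10^-3 is milli.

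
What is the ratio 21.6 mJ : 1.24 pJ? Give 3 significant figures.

17400000000

(21.6 × 10^-3) / (1.24 × 10^-12) = 17.42 × 10^9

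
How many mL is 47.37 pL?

pico = 10^-12, milli = 10^-3; factor is 10^-9.
47.37 × 10^-9 = 0.00000004737

0.00000004737 mL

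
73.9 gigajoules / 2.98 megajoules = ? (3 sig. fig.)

24800

(73.9 × 10^9) / (2.98 × 10^6) = 24.8 × 10^3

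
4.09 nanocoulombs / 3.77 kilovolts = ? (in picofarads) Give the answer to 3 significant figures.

(4.09e-9) / (3.77e3) = 1.0849e-12 F

1.08 picofarads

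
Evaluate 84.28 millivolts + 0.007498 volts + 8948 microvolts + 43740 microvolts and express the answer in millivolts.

In millivolts:
  84.28 millivolts → 84.28
  0.007498 volts = 0.007498 × 10^3 millivolts = 7.498
  8948 microvolts = 8948 × 10^-3 millivolts = 8.948
  43740 microvolts = 43740 × 10^-3 millivolts = 43.74
Sum: 84.28 + 7.498 + 8.948 + 43.74 = 144.466

144.466 millivolts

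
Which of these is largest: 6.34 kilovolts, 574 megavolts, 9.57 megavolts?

6.34 kilovolts = 6340 volts
574 megavolts = 574000000 volts
9.57 megavolts = 9570000 volts

574 megavolts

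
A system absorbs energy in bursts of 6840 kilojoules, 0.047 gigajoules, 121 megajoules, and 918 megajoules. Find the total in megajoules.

1092.84 megajoules

In megajoules:
  6840 kilojoules = 6840 × 10⁻³ megajoules = 6.84
  0.047 gigajoules = 0.047 × 10³ megajoules = 47
  121 megajoules → 121
  918 megajoules → 918
Sum: 6.84 + 47 + 121 + 918 = 1092.84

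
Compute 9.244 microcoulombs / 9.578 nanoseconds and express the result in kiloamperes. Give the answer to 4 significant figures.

0.9651 kiloamperes

(9.244e-6) / (9.578e-9) = 0.965128e3 A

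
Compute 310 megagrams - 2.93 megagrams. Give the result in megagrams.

In megagrams:
  310 megagrams → 310
  2.93 megagrams → 2.93
Difference: 310 - 2.93 = 307.07

307.07 megagrams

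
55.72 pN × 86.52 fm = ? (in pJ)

55.72e-12 × 86.52e-15 = 4820.8944e-27 J

0.0000000000048208944 pJ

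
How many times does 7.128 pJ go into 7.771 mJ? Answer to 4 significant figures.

(7.771 × 10^-3) / (7.128 × 10^-12) = 1.0902 × 10^9

1090000000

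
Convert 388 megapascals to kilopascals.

mega = 10⁶, kilo = 10³; factor is 10³.
388 × 10³ = 388000

388000 kilopascals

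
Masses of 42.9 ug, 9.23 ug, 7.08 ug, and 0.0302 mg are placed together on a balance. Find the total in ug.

89.41 ug

In ug:
  42.9 ug → 42.9
  9.23 ug → 9.23
  7.08 ug → 7.08
  0.0302 mg = 0.0302 × 10^3 ug = 30.2
Sum: 42.9 + 9.23 + 7.08 + 30.2 = 89.41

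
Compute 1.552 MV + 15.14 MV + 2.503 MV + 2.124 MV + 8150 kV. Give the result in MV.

In MV:
  1.552 MV → 1.552
  15.14 MV → 15.14
  2.503 MV → 2.503
  2.124 MV → 2.124
  8150 kV = 8150 × 10⁻³ MV = 8.15
Sum: 1.552 + 15.14 + 2.503 + 2.124 + 8.15 = 29.469

29.469 MV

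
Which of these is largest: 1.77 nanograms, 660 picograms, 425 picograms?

1.77 nanograms = 0.00000000177 grams
660 picograms = 0.00000000066 grams
425 picograms = 0.000000000425 grams

1.77 nanograms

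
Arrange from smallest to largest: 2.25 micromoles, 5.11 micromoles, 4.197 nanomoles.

2.25 micromoles = 0.00000225 moles
5.11 micromoles = 0.00000511 moles
4.197 nanomoles = 0.000000004197 moles

4.197 nanomoles < 2.25 micromoles < 5.11 micromoles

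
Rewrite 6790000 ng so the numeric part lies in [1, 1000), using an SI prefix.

= 6.79e-3 g; 1e-3 is milli.

6.79 mg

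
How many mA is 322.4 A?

322400 mA

(no prefix) = 1e0, milli = 1e-3; factor is 1e3.
322.4 × 1e3 = 322400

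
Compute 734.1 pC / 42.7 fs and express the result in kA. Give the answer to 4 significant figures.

(734.1e-12) / (42.7e-15) = 17.192e3 A

17.19 kA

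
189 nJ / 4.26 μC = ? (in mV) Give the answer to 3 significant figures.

(189e-9) / (4.26e-6) = 44.366e-3 V

44.4 mV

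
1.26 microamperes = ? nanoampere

micro = 10^-6, nano = 10^-9; factor is 10^3.
1.26 × 10^3 = 1260

1260 nanoamperes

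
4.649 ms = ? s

0.004649 s

milli = 10⁻³, (no prefix) = 10⁰; factor is 10⁻³.
4.649 × 10⁻³ = 0.004649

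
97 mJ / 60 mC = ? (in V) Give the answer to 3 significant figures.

1.62 V

(97 × 10⁻³) / (60 × 10⁻³) = 1.6167 V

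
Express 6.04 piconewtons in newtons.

0.00000000000604 newtons

pico = 1e-12, (no prefix) = 1e0; factor is 1e-12.
6.04 × 1e-12 = 0.00000000000604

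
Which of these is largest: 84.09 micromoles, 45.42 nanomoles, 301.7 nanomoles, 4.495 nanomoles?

84.09 micromoles = 0.00008409 moles
45.42 nanomoles = 0.00000004542 moles
301.7 nanomoles = 0.0000003017 moles
4.495 nanomoles = 0.000000004495 moles

84.09 micromoles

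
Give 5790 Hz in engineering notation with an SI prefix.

= 5.79 × 10³ Hz; 10³ is kilo.

5.79 kHz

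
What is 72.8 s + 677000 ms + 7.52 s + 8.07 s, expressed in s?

In s:
  72.8 s → 72.8
  677000 ms = 677000e-3 s = 677
  7.52 s → 7.52
  8.07 s → 8.07
Sum: 72.8 + 677 + 7.52 + 8.07 = 765.39

765.39 s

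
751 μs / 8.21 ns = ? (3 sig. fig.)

91500

(751 × 10⁻⁶) / (8.21 × 10⁻⁹) = 91.47 × 10³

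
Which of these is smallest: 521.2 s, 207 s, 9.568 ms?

521.2 s = 521.2 s
207 s = 207 s
9.568 ms = 0.009568 s

9.568 ms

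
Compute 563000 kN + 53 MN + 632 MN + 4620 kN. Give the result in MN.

1252.62 MN

In MN:
  563000 kN = 563000e-3 MN = 563
  53 MN → 53
  632 MN → 632
  4620 kN = 4620e-3 MN = 4.62
Sum: 563 + 53 + 632 + 4.62 = 1252.62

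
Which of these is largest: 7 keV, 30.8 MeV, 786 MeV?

786 MeV

7 keV = 7000 eV
30.8 MeV = 30800000 eV
786 MeV = 786000000 eV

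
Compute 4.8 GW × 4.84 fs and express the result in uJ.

4.8 × 10^9 × 4.84 × 10^-15 = 23.232 × 10^-6 J

23.232 uJ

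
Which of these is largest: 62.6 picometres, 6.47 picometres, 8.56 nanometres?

62.6 picometres = 0.0000000000626 metres
6.47 picometres = 0.00000000000647 metres
8.56 nanometres = 0.00000000856 metres

8.56 nanometres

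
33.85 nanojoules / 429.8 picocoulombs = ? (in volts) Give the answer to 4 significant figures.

78.76 volts

(33.85e-9) / (429.8e-12) = 0.0787576e3 V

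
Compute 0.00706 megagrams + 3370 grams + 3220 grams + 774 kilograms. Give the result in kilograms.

787.65 kilograms

In kilograms:
  0.00706 megagrams = 0.00706 × 10^3 kilograms = 7.06
  3370 grams = 3370 × 10^-3 kilograms = 3.37
  3220 grams = 3220 × 10^-3 kilograms = 3.22
  774 kilograms → 774
Sum: 7.06 + 3.37 + 3.22 + 774 = 787.65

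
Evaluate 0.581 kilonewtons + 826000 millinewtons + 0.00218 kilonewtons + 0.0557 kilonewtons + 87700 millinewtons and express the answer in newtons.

In newtons:
  0.581 kilonewtons = 0.581e3 newtons = 581
  826000 millinewtons = 826000e-3 newtons = 826
  0.00218 kilonewtons = 0.00218e3 newtons = 2.18
  0.0557 kilonewtons = 0.0557e3 newtons = 55.7
  87700 millinewtons = 87700e-3 newtons = 87.7
Sum: 581 + 826 + 2.18 + 55.7 + 87.7 = 1552.58

1552.58 newtons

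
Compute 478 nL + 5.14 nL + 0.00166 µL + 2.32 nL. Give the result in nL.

In nL:
  478 nL → 478
  5.14 nL → 5.14
  0.00166 µL = 0.00166 × 10^3 nL = 1.66
  2.32 nL → 2.32
Sum: 478 + 5.14 + 1.66 + 2.32 = 487.12

487.12 nL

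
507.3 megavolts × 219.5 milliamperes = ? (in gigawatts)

0.11135235 gigawatts

507.3 × 10⁶ × 219.5 × 10⁻³ = 111352.35 × 10³ W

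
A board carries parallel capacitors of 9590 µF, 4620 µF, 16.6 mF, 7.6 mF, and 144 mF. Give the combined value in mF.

182.41 mF

In mF:
  9590 µF = 9590e-3 mF = 9.59
  4620 µF = 4620e-3 mF = 4.62
  16.6 mF → 16.6
  7.6 mF → 7.6
  144 mF → 144
Sum: 9.59 + 4.62 + 16.6 + 7.6 + 144 = 182.41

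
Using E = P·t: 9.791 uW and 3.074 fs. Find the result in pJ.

0.000000030097534 pJ

9.791 × 10⁻⁶ × 3.074 × 10⁻¹⁵ = 30.097534 × 10⁻²¹ J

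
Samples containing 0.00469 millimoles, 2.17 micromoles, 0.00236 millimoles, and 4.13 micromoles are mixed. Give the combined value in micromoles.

13.35 micromoles

In micromoles:
  0.00469 millimoles = 0.00469 × 10^3 micromoles = 4.69
  2.17 micromoles → 2.17
  0.00236 millimoles = 0.00236 × 10^3 micromoles = 2.36
  4.13 micromoles → 4.13
Sum: 4.69 + 2.17 + 2.36 + 4.13 = 13.35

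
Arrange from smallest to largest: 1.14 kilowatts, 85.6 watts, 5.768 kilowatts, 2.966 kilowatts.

1.14 kilowatts = 1140 watts
85.6 watts = 85.6 watts
5.768 kilowatts = 5768 watts
2.966 kilowatts = 2966 watts

85.6 watts < 1.14 kilowatts < 2.966 kilowatts < 5.768 kilowatts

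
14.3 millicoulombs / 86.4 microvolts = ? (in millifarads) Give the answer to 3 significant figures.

166000 millifarads

(14.3e-3) / (86.4e-6) = 0.16551e3 F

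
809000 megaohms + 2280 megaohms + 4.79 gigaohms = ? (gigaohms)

In gigaohms:
  809000 megaohms = 809000e-3 gigaohms = 809
  2280 megaohms = 2280e-3 gigaohms = 2.28
  4.79 gigaohms → 4.79
Sum: 809 + 2.28 + 4.79 = 816.07

816.07 gigaohms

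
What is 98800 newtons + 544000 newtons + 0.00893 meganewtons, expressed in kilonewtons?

In kilonewtons:
  98800 newtons = 98800 × 10⁻³ kilonewtons = 98.8
  544000 newtons = 544000 × 10⁻³ kilonewtons = 544
  0.00893 meganewtons = 0.00893 × 10³ kilonewtons = 8.93
Sum: 98.8 + 544 + 8.93 = 651.73

651.73 kilonewtons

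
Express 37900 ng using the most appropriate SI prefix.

37.9 ug

= 37.9 × 10^-6 g; 10^-6 is micro.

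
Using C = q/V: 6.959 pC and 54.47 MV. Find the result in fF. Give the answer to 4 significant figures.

(6.959 × 10^-12) / (54.47 × 10^6) = 0.127758 × 10^-18 F

0.0001278 fF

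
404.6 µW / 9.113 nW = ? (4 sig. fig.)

44400

(404.6 × 10^-6) / (9.113 × 10^-9) = 44.398 × 10^3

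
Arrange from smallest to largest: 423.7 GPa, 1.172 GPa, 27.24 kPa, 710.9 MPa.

423.7 GPa = 423700000000 Pa
1.172 GPa = 1172000000 Pa
27.24 kPa = 27240 Pa
710.9 MPa = 710900000 Pa

27.24 kPa < 710.9 MPa < 1.172 GPa < 423.7 GPa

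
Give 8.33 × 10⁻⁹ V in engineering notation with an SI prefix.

8.33 nV

= 8.33 × 10⁻⁹ V; 10⁻⁹ is nano.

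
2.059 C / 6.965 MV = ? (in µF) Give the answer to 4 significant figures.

0.2956 µF

(2.059) / (6.965e6) = 0.295621e-6 F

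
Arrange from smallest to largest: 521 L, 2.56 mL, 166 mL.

2.56 mL < 166 mL < 521 L

521 L = 521 L
2.56 mL = 0.00256 L
166 mL = 0.166 L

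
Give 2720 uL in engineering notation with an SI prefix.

2.72 mL

= 2.72 × 10^-3 L; 10^-3 is milli.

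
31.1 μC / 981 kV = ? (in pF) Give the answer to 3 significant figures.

31.7 pF

(31.1 × 10^-6) / (981 × 10^3) = 0.031702 × 10^-9 F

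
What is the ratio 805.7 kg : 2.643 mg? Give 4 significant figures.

304800000

(805.7 × 10^3) / (2.643 × 10^-3) = 304.84 × 10^6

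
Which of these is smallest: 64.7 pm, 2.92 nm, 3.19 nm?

64.7 pm = 0.0000000000647 m
2.92 nm = 0.00000000292 m
3.19 nm = 0.00000000319 m

64.7 pm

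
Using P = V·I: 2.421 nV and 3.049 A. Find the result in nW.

7.381629 nW

2.421 × 10^-9 × 3.049 = 7.381629 × 10^-9 W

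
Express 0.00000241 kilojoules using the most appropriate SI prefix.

= 2.41 × 10^-3 joules; 10^-3 is milli.

2.41 millijoules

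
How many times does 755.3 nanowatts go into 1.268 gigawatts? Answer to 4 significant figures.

(1.268 × 10^9) / (755.3 × 10^-9) = 0.0016788 × 10^18

1679000000000000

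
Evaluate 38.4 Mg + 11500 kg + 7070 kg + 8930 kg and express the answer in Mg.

In Mg:
  38.4 Mg → 38.4
  11500 kg = 11500 × 10⁻³ Mg = 11.5
  7070 kg = 7070 × 10⁻³ Mg = 7.07
  8930 kg = 8930 × 10⁻³ Mg = 8.93
Sum: 38.4 + 11.5 + 7.07 + 8.93 = 65.9

65.9 Mg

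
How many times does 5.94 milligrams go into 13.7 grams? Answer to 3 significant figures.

2310

(13.7) / (5.94 × 10⁻³) = 2.306 × 10³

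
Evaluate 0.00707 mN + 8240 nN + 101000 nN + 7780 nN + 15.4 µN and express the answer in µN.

139.49 µN

In µN:
  0.00707 mN = 0.00707 × 10^3 µN = 7.07
  8240 nN = 8240 × 10^-3 µN = 8.24
  101000 nN = 101000 × 10^-3 µN = 101
  7780 nN = 7780 × 10^-3 µN = 7.78
  15.4 µN → 15.4
Sum: 7.07 + 8.24 + 101 + 7.78 + 15.4 = 139.49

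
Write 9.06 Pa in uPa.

9060000 uPa

(no prefix) = 10^0, micro = 10^-6; factor is 10^6.
9.06 × 10^6 = 9060000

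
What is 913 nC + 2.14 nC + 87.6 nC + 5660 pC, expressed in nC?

1008.4 nC

In nC:
  913 nC → 913
  2.14 nC → 2.14
  87.6 nC → 87.6
  5660 pC = 5660e-3 nC = 5.66
Sum: 913 + 2.14 + 87.6 + 5.66 = 1008.4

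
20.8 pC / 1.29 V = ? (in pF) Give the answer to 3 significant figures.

16.1 pF

(20.8e-12) / (1.29) = 16.124e-12 F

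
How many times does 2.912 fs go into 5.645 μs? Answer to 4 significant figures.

1939000000

(5.645 × 10⁻⁶) / (2.912 × 10⁻¹⁵) = 1.9385 × 10⁹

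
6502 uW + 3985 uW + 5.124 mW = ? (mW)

15.611 mW

In mW:
  6502 uW = 6502 × 10⁻³ mW = 6.502
  3985 uW = 3985 × 10⁻³ mW = 3.985
  5.124 mW → 5.124
Sum: 6.502 + 3.985 + 5.124 = 15.611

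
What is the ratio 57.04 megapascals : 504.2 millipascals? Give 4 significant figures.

(57.04 × 10⁶) / (504.2 × 10⁻³) = 0.11313 × 10⁹

113100000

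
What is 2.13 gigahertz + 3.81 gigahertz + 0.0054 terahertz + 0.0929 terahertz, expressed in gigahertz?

104.24 gigahertz

In gigahertz:
  2.13 gigahertz → 2.13
  3.81 gigahertz → 3.81
  0.0054 terahertz = 0.0054e3 gigahertz = 5.4
  0.0929 terahertz = 0.0929e3 gigahertz = 92.9
Sum: 2.13 + 3.81 + 5.4 + 92.9 = 104.24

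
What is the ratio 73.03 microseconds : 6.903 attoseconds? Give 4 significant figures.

10580000000000

(73.03e-6) / (6.903e-18) = 10.579e12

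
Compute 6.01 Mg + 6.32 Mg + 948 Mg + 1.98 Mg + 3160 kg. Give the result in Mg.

965.47 Mg

In Mg:
  6.01 Mg → 6.01
  6.32 Mg → 6.32
  948 Mg → 948
  1.98 Mg → 1.98
  3160 kg = 3160e-3 Mg = 3.16
Sum: 6.01 + 6.32 + 948 + 1.98 + 3.16 = 965.47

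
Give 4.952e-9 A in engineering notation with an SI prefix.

= 4.952e-9 A; 1e-9 is nano.

4.952 nA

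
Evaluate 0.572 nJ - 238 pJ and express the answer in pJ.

334 pJ

In pJ:
  0.572 nJ = 0.572 × 10³ pJ = 572
  238 pJ → 238
Difference: 572 - 238 = 334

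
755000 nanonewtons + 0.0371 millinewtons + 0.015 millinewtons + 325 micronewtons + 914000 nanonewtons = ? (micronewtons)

2046.1 micronewtons

In micronewtons:
  755000 nanonewtons = 755000 × 10^-3 micronewtons = 755
  0.0371 millinewtons = 0.0371 × 10^3 micronewtons = 37.1
  0.015 millinewtons = 0.015 × 10^3 micronewtons = 15
  325 micronewtons → 325
  914000 nanonewtons = 914000 × 10^-3 micronewtons = 914
Sum: 755 + 37.1 + 15 + 325 + 914 = 2046.1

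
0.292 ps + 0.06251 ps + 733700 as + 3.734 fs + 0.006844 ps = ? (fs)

1098.788 fs

In fs:
  0.292 ps = 0.292e3 fs = 292
  0.06251 ps = 0.06251e3 fs = 62.51
  733700 as = 733700e-3 fs = 733.7
  3.734 fs → 3.734
  0.006844 ps = 0.006844e3 fs = 6.844
Sum: 292 + 62.51 + 733.7 + 3.734 + 6.844 = 1098.788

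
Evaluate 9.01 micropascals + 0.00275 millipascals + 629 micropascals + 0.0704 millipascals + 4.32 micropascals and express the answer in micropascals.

715.48 micropascals

In micropascals:
  9.01 micropascals → 9.01
  0.00275 millipascals = 0.00275e3 micropascals = 2.75
  629 micropascals → 629
  0.0704 millipascals = 0.0704e3 micropascals = 70.4
  4.32 micropascals → 4.32
Sum: 9.01 + 2.75 + 629 + 70.4 + 4.32 = 715.48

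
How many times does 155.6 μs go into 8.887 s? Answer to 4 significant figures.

(8.887) / (155.6e-6) = 0.057114e6

57110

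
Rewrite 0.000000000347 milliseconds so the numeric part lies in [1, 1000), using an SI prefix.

347 femtoseconds

= 347 × 10⁻¹⁵ seconds; 10⁻¹⁵ is femto.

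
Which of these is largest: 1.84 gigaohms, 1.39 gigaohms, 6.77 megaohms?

1.84 gigaohms = 1840000000 ohms
1.39 gigaohms = 1390000000 ohms
6.77 megaohms = 6770000 ohms

1.84 gigaohms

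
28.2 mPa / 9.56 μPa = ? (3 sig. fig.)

2950

(28.2 × 10^-3) / (9.56 × 10^-6) = 2.95 × 10^3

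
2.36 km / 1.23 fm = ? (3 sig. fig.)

(2.36e3) / (1.23e-15) = 1.919e18

1920000000000000000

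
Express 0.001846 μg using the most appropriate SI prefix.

1.846 ng

= 1.846 × 10^-9 g; 10^-9 is nano.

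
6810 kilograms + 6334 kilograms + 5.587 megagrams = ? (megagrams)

18.731 megagrams

In megagrams:
  6810 kilograms = 6810 × 10^-3 megagrams = 6.81
  6334 kilograms = 6334 × 10^-3 megagrams = 6.334
  5.587 megagrams → 5.587
Sum: 6.81 + 6.334 + 5.587 = 18.731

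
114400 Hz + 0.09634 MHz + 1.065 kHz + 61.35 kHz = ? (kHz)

273.155 kHz

In kHz:
  114400 Hz = 114400 × 10⁻³ kHz = 114.4
  0.09634 MHz = 0.09634 × 10³ kHz = 96.34
  1.065 kHz → 1.065
  61.35 kHz → 61.35
Sum: 114.4 + 96.34 + 1.065 + 61.35 = 273.155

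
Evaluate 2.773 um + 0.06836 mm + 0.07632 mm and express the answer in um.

In um:
  2.773 um → 2.773
  0.06836 mm = 0.06836 × 10^3 um = 68.36
  0.07632 mm = 0.07632 × 10^3 um = 76.32
Sum: 2.773 + 68.36 + 76.32 = 147.453

147.453 um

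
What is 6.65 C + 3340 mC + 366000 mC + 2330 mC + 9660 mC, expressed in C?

387.98 C

In C:
  6.65 C → 6.65
  3340 mC = 3340e-3 C = 3.34
  366000 mC = 366000e-3 C = 366
  2330 mC = 2330e-3 C = 2.33
  9660 mC = 9660e-3 C = 9.66
Sum: 6.65 + 3.34 + 366 + 2.33 + 9.66 = 387.98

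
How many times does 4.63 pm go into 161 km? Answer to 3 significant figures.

(161 × 10³) / (4.63 × 10⁻¹²) = 34.77 × 10¹⁵

34800000000000000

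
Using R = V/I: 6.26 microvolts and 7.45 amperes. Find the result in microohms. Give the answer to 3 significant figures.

(6.26 × 10⁻⁶) / (7.45) = 0.84027 × 10⁻⁶ Ω

0.840 microohms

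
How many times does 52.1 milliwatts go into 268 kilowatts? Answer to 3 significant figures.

5140000

(268e3) / (52.1e-3) = 5.144e6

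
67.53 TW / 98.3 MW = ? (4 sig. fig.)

(67.53 × 10^12) / (98.3 × 10^6) = 0.68698 × 10^6

687000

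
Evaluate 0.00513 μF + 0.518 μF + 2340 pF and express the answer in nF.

In nF:
  0.00513 μF = 0.00513 × 10^3 nF = 5.13
  0.518 μF = 0.518 × 10^3 nF = 518
  2340 pF = 2340 × 10^-3 nF = 2.34
Sum: 5.13 + 518 + 2.34 = 525.47

525.47 nF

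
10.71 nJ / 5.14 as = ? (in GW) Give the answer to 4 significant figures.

2.084 GW

(10.71e-9) / (5.14e-18) = 2.08366e9 W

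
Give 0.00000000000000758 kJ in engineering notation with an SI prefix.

= 7.58e-12 J; 1e-12 is pico.

7.58 pJ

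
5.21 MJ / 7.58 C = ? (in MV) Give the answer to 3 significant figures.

0.687 MV

(5.21 × 10⁶) / (7.58) = 0.68734 × 10⁶ V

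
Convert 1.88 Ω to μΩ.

1880000 μΩ

(no prefix) = 10^0, micro = 10^-6; factor is 10^6.
1.88 × 10^6 = 1880000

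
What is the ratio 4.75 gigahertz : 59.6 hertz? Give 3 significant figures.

79700000

(4.75e9) / (59.6) = 0.0797e9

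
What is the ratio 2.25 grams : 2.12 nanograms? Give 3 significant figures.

(2.25) / (2.12e-9) = 1.061e9

1060000000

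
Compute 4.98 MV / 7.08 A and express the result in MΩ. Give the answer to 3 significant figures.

(4.98 × 10⁶) / (7.08) = 0.70339 × 10⁶ Ω

0.703 MΩ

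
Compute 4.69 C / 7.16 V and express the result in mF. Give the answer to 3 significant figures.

(4.69) / (7.16) = 0.65503 F

655 mF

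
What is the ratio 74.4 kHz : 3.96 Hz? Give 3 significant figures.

18800

(74.4e3) / (3.96) = 18.79e3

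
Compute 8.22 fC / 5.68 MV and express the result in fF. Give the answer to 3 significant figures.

(8.22 × 10^-15) / (5.68 × 10^6) = 1.4472 × 10^-21 F

0.00000145 fF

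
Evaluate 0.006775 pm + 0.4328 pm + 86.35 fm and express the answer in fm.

525.925 fm

In fm:
  0.006775 pm = 0.006775 × 10³ fm = 6.775
  0.4328 pm = 0.4328 × 10³ fm = 432.8
  86.35 fm → 86.35
Sum: 6.775 + 432.8 + 86.35 = 525.925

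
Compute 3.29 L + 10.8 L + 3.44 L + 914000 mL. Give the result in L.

931.53 L

In L:
  3.29 L → 3.29
  10.8 L → 10.8
  3.44 L → 3.44
  914000 mL = 914000 × 10⁻³ L = 914
Sum: 3.29 + 10.8 + 3.44 + 914 = 931.53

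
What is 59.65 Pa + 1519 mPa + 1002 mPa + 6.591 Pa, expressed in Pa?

68.762 Pa

In Pa:
  59.65 Pa → 59.65
  1519 mPa = 1519 × 10⁻³ Pa = 1.519
  1002 mPa = 1002 × 10⁻³ Pa = 1.002
  6.591 Pa → 6.591
Sum: 59.65 + 1.519 + 1.002 + 6.591 = 68.762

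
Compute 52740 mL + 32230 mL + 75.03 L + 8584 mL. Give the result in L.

In L:
  52740 mL = 52740e-3 L = 52.74
  32230 mL = 32230e-3 L = 32.23
  75.03 L → 75.03
  8584 mL = 8584e-3 L = 8.584
Sum: 52.74 + 32.23 + 75.03 + 8.584 = 168.584

168.584 L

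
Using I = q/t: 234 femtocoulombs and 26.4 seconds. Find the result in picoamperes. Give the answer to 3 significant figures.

(234e-15) / (26.4) = 8.8636e-15 A

0.00886 picoamperes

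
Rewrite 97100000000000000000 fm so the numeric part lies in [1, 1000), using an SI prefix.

= 97.1 × 10³ m; 10³ is kilo.

97.1 km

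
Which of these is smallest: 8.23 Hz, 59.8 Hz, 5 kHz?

8.23 Hz

8.23 Hz = 8.23 Hz
59.8 Hz = 59.8 Hz
5 kHz = 5000 Hz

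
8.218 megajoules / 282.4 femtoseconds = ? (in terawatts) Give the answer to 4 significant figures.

(8.218 × 10^6) / (282.4 × 10^-15) = 0.0291006 × 10^21 W

29100000 terawatts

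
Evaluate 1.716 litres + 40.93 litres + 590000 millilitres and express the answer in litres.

632.646 litres

In litres:
  1.716 litres → 1.716
  40.93 litres → 40.93
  590000 millilitres = 590000 × 10⁻³ litres = 590
Sum: 1.716 + 40.93 + 590 = 632.646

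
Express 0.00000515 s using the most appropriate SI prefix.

= 5.15 × 10^-6 s; 10^-6 is micro.

5.15 us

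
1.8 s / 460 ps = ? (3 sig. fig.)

(1.8) / (460 × 10⁻¹²) = 0.003913 × 10¹²

3910000000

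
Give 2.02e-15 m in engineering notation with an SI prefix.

2.02 fm

= 2.02e-15 m; 1e-15 is femto.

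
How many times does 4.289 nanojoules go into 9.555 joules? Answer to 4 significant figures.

2228000000

(9.555) / (4.289 × 10^-9) = 2.2278 × 10^9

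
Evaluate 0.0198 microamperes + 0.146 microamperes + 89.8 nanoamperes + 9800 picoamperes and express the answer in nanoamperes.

265.4 nanoamperes

In nanoamperes:
  0.0198 microamperes = 0.0198e3 nanoamperes = 19.8
  0.146 microamperes = 0.146e3 nanoamperes = 146
  89.8 nanoamperes → 89.8
  9800 picoamperes = 9800e-3 nanoamperes = 9.8
Sum: 19.8 + 146 + 89.8 + 9.8 = 265.4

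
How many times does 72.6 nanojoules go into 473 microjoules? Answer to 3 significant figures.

(473e-6) / (72.6e-9) = 6.515e3

6520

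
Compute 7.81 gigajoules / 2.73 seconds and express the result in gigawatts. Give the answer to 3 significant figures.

2.86 gigawatts

(7.81e9) / (2.73) = 2.8608e9 W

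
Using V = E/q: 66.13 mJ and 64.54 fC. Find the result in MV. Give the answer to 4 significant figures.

1025000 MV

(66.13 × 10^-3) / (64.54 × 10^-15) = 1.02464 × 10^12 V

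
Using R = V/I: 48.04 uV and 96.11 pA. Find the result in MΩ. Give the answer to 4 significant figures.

0.4998 MΩ

(48.04 × 10^-6) / (96.11 × 10^-12) = 0.499844 × 10^6 Ω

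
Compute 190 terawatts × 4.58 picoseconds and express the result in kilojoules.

0.8702 kilojoules

190 × 10¹² × 4.58 × 10⁻¹² = 870.2 J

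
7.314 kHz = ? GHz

kilo = 10³, giga = 10⁹; factor is 10⁻⁶.
7.314 × 10⁻⁶ = 0.000007314

0.000007314 GHz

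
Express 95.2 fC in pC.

0.0952 pC

femto = 10^-15, pico = 10^-12; factor is 10^-3.
95.2 × 10^-3 = 0.0952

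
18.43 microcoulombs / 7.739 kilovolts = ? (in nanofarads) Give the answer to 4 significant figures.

2.381 nanofarads

(18.43 × 10⁻⁶) / (7.739 × 10³) = 2.38144 × 10⁻⁹ F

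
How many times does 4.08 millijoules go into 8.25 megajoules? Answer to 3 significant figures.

(8.25 × 10⁶) / (4.08 × 10⁻³) = 2.022 × 10⁹

2020000000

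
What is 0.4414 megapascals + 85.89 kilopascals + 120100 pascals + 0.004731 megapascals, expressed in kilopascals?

652.121 kilopascals

In kilopascals:
  0.4414 megapascals = 0.4414 × 10³ kilopascals = 441.4
  85.89 kilopascals → 85.89
  120100 pascals = 120100 × 10⁻³ kilopascals = 120.1
  0.004731 megapascals = 0.004731 × 10³ kilopascals = 4.731
Sum: 441.4 + 85.89 + 120.1 + 4.731 = 652.121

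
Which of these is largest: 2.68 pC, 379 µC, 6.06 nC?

2.68 pC = 0.00000000000268 C
379 µC = 0.000379 C
6.06 nC = 0.00000000606 C

379 µC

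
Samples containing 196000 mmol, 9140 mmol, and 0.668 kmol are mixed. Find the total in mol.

873.14 mol

In mol:
  196000 mmol = 196000 × 10^-3 mol = 196
  9140 mmol = 9140 × 10^-3 mol = 9.14
  0.668 kmol = 0.668 × 10^3 mol = 668
Sum: 196 + 9.14 + 668 = 873.14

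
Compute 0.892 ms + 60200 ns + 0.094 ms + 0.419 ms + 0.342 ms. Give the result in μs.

In μs:
  0.892 ms = 0.892 × 10^3 μs = 892
  60200 ns = 60200 × 10^-3 μs = 60.2
  0.094 ms = 0.094 × 10^3 μs = 94
  0.419 ms = 0.419 × 10^3 μs = 419
  0.342 ms = 0.342 × 10^3 μs = 342
Sum: 892 + 60.2 + 94 + 419 + 342 = 1807.2

1807.2 μs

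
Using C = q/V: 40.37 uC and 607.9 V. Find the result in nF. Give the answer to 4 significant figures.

66.41 nF

(40.37e-6) / (607.9) = 0.0664089e-6 F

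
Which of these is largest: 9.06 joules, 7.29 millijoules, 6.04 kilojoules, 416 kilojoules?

9.06 joules = 9.06 joules
7.29 millijoules = 0.00729 joules
6.04 kilojoules = 6040 joules
416 kilojoules = 416000 joules

416 kilojoules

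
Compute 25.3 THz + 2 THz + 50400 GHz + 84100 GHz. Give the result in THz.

161.8 THz

In THz:
  25.3 THz → 25.3
  2 THz → 2
  50400 GHz = 50400e-3 THz = 50.4
  84100 GHz = 84100e-3 THz = 84.1
Sum: 25.3 + 2 + 50.4 + 84.1 = 161.8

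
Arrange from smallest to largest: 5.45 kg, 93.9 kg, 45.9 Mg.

5.45 kg = 5450 g
93.9 kg = 93900 g
45.9 Mg = 45900000 g

5.45 kg < 93.9 kg < 45.9 Mg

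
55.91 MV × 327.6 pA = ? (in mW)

55.91 × 10⁶ × 327.6 × 10⁻¹² = 18316.116 × 10⁻⁶ W

18.316116 mW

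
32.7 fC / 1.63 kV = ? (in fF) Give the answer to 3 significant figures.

(32.7 × 10⁻¹⁵) / (1.63 × 10³) = 20.061 × 10⁻¹⁸ F

0.0201 fF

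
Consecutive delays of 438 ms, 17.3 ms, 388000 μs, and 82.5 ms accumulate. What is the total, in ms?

925.8 ms

In ms:
  438 ms → 438
  17.3 ms → 17.3
  388000 μs = 388000e-3 ms = 388
  82.5 ms → 82.5
Sum: 438 + 17.3 + 388 + 82.5 = 925.8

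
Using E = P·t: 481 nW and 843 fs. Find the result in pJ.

481 × 10^-9 × 843 × 10^-15 = 405483 × 10^-24 J

0.000000405483 pJ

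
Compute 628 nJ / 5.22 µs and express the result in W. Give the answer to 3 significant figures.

0.120 W

(628 × 10⁻⁹) / (5.22 × 10⁻⁶) = 120.31 × 10⁻³ W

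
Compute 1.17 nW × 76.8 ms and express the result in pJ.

1.17 × 10^-9 × 76.8 × 10^-3 = 89.856 × 10^-12 J

89.856 pJ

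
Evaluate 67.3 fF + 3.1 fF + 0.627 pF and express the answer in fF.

697.4 fF

In fF:
  67.3 fF → 67.3
  3.1 fF → 3.1
  0.627 pF = 0.627 × 10³ fF = 627
Sum: 67.3 + 3.1 + 627 = 697.4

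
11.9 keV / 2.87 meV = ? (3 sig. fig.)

(11.9 × 10³) / (2.87 × 10⁻³) = 4.146 × 10⁶

4150000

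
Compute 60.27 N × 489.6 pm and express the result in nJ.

29.508192 nJ

60.27 × 489.6 × 10⁻¹² = 29508.192 × 10⁻¹² J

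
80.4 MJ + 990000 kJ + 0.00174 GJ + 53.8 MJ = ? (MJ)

1125.94 MJ

In MJ:
  80.4 MJ → 80.4
  990000 kJ = 990000 × 10⁻³ MJ = 990
  0.00174 GJ = 0.00174 × 10³ MJ = 1.74
  53.8 MJ → 53.8
Sum: 80.4 + 990 + 1.74 + 53.8 = 1125.94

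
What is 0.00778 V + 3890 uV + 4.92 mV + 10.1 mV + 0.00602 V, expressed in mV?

32.71 mV

In mV:
  0.00778 V = 0.00778 × 10³ mV = 7.78
  3890 uV = 3890 × 10⁻³ mV = 3.89
  4.92 mV → 4.92
  10.1 mV → 10.1
  0.00602 V = 0.00602 × 10³ mV = 6.02
Sum: 7.78 + 3.89 + 4.92 + 10.1 + 6.02 = 32.71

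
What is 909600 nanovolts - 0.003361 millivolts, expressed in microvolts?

906.239 microvolts

In microvolts:
  909600 nanovolts = 909600 × 10^-3 microvolts = 909.6
  0.003361 millivolts = 0.003361 × 10^3 microvolts = 3.361
Difference: 909.6 - 3.361 = 906.239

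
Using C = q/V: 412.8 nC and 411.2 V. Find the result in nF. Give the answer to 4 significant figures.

(412.8e-9) / (411.2) = 1.00389e-9 F

1.004 nF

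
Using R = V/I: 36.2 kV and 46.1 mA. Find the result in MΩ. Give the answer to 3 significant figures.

0.785 MΩ

(36.2 × 10³) / (46.1 × 10⁻³) = 0.78525 × 10⁶ Ω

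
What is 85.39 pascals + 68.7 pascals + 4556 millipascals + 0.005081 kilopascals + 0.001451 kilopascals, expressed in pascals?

165.178 pascals

In pascals:
  85.39 pascals → 85.39
  68.7 pascals → 68.7
  4556 millipascals = 4556 × 10^-3 pascals = 4.556
  0.005081 kilopascals = 0.005081 × 10^3 pascals = 5.081
  0.001451 kilopascals = 0.001451 × 10^3 pascals = 1.451
Sum: 85.39 + 68.7 + 4.556 + 5.081 + 1.451 = 165.178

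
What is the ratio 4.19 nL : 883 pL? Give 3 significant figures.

(4.19 × 10^-9) / (883 × 10^-12) = 0.004745 × 10^3

4.75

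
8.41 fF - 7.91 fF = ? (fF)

In fF:
  8.41 fF → 8.41
  7.91 fF → 7.91
Difference: 8.41 - 7.91 = 0.5

0.5 fF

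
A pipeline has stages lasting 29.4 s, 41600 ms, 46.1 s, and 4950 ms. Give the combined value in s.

122.05 s

In s:
  29.4 s → 29.4
  41600 ms = 41600e-3 s = 41.6
  46.1 s → 46.1
  4950 ms = 4950e-3 s = 4.95
Sum: 29.4 + 41.6 + 46.1 + 4.95 = 122.05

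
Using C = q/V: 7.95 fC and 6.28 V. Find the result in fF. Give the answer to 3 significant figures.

(7.95e-15) / (6.28) = 1.2659e-15 F

1.27 fF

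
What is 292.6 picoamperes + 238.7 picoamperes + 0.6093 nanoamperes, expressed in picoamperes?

In picoamperes:
  292.6 picoamperes → 292.6
  238.7 picoamperes → 238.7
  0.6093 nanoamperes = 0.6093 × 10³ picoamperes = 609.3
Sum: 292.6 + 238.7 + 609.3 = 1140.6

1140.6 picoamperes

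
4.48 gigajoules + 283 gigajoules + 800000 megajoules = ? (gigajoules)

In gigajoules:
  4.48 gigajoules → 4.48
  283 gigajoules → 283
  800000 megajoules = 800000 × 10^-3 gigajoules = 800
Sum: 4.48 + 283 + 800 = 1087.48

1087.48 gigajoules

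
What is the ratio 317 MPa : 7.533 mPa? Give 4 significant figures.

42080000000

(317 × 10^6) / (7.533 × 10^-3) = 42.082 × 10^9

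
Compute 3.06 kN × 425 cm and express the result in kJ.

3.06 × 10³ × 425 × 10⁻² = 1300.5 × 10¹ J

13.005 kJ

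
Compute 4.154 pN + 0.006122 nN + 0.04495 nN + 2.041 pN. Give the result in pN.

57.267 pN

In pN:
  4.154 pN → 4.154
  0.006122 nN = 0.006122 × 10^3 pN = 6.122
  0.04495 nN = 0.04495 × 10^3 pN = 44.95
  2.041 pN → 2.041
Sum: 4.154 + 6.122 + 44.95 + 2.041 = 57.267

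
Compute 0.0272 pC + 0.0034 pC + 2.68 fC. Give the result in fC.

In fC:
  0.0272 pC = 0.0272e3 fC = 27.2
  0.0034 pC = 0.0034e3 fC = 3.4
  2.68 fC → 2.68
Sum: 27.2 + 3.4 + 2.68 = 33.28

33.28 fC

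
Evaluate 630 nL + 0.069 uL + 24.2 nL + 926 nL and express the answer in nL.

In nL:
  630 nL → 630
  0.069 uL = 0.069e3 nL = 69
  24.2 nL → 24.2
  926 nL → 926
Sum: 630 + 69 + 24.2 + 926 = 1649.2

1649.2 nL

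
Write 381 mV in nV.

milli = 10⁻³, nano = 10⁻⁹; factor is 10⁶.
381 × 10⁶ = 381000000

381000000 nV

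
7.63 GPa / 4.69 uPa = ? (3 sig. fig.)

(7.63 × 10^9) / (4.69 × 10^-6) = 1.627 × 10^15

1630000000000000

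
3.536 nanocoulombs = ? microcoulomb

0.003536 microcoulombs

nano = 10⁻⁹, micro = 10⁻⁶; factor is 10⁻³.
3.536 × 10⁻³ = 0.003536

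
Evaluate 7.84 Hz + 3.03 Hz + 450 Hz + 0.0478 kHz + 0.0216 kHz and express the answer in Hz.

In Hz:
  7.84 Hz → 7.84
  3.03 Hz → 3.03
  450 Hz → 450
  0.0478 kHz = 0.0478 × 10³ Hz = 47.8
  0.0216 kHz = 0.0216 × 10³ Hz = 21.6
Sum: 7.84 + 3.03 + 450 + 47.8 + 21.6 = 530.27

530.27 Hz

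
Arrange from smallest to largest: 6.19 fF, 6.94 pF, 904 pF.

6.19 fF = 0.00000000000000619 F
6.94 pF = 0.00000000000694 F
904 pF = 0.000000000904 F

6.19 fF < 6.94 pF < 904 pF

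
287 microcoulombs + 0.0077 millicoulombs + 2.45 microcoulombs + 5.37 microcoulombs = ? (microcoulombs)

302.52 microcoulombs

In microcoulombs:
  287 microcoulombs → 287
  0.0077 millicoulombs = 0.0077 × 10^3 microcoulombs = 7.7
  2.45 microcoulombs → 2.45
  5.37 microcoulombs → 5.37
Sum: 287 + 7.7 + 2.45 + 5.37 = 302.52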